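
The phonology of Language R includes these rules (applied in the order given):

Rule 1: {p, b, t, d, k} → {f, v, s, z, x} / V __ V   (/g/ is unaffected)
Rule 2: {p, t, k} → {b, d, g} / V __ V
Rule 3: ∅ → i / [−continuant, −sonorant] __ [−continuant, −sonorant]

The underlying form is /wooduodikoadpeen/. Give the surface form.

Rule 1 (intervocalic spirantization): /d/ is a stop between vowels /o/ and /u/, so it spirantizes to the fricative [z]. /d/ is a stop between vowels /o/ and /i/, so it spirantizes to the fricative [z]. /k/ is a stop between vowels /i/ and /o/, so it spirantizes to the fricative [x]. /wooduodikoadpeen/ → woozuozixoadpeen.
Rule 2 (intervocalic voicing): no segment meets the environment; /woozuozixoadpeen/ is unchanged.
Rule 3 (stop-cluster i-epenthesis): /d/ and /p/ form a stop–stop cluster, so [i] is inserted between them. /woozuozixoadpeen/ → woozuozixoadipeen.

woozuozixoadipeen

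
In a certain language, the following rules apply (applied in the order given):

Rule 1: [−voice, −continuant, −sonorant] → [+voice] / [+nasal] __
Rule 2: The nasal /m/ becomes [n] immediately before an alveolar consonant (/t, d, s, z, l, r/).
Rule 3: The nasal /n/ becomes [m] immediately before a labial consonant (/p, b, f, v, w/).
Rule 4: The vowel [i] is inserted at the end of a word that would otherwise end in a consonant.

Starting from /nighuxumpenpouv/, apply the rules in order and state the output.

Rule 1 (post-nasal voicing): /p/ is a voiceless stop immediately after the nasal /m/, so it voices to [b]. /p/ is a voiceless stop immediately after the nasal /n/, so it voices to [b]. /nighuxumpenpouv/ → nighuxumbenbouv.
Rule 2 (nasal place assimilation): no segment meets the environment; /nighuxumbenbouv/ is unchanged.
Rule 3 (nasal place assimilation): /n/ precedes the labial consonant /b/, so it assimilates in place to [m]. /nighuxumbenbouv/ → nighuxumbembouv.
Rule 4 (final i-epenthesis): the form ends in the consonant /v/, so [i] is inserted word-finally. /nighuxumbembouv/ → nighuxumbembouvi.

nighuxumbembouvi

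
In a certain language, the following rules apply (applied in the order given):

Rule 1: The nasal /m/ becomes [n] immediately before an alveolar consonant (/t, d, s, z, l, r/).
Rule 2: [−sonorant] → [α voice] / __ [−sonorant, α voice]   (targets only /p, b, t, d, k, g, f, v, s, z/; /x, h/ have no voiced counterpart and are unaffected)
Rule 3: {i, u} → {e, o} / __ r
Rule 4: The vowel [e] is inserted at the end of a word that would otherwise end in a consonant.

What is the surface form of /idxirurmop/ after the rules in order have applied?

itxerormope

Rule 1 (nasal place assimilation): no segment meets the environment; /idxirurmop/ is unchanged.
Rule 2 (regressive voicing assimilation): /d/ precedes the voiceless obstruent /x/, so it devoices to [t] by assimilation. /idxirurmop/ → itxirurmop.
Rule 3 (pre-rhotic lowering): /i/ is a high vowel immediately before /r/, so it lowers to [e]. /u/ is a high vowel immediately before /r/, so it lowers to [o]. /itxirurmop/ → itxerormop.
Rule 4 (final e-epenthesis): the form ends in the consonant /p/, so [e] is inserted word-finally. /itxerormop/ → itxerormope.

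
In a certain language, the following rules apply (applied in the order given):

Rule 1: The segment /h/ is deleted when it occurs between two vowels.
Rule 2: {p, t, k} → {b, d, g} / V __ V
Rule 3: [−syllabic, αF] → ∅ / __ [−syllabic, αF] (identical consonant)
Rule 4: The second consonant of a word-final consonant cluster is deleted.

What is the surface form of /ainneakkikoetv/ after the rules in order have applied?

Rule 1 (intervocalic h-deletion): no segment meets the environment; /ainneakkikoetv/ is unchanged.
Rule 2 (intervocalic voicing): /k/ is a voiceless stop between vowels /i/ and /o/, so it voices to [g]. /ainneakkikoetv/ → ainneakkigoetv.
Rule 3 (degemination): /nn/ is a geminate; the first /n/ deletes. /kk/ is a geminate; the first /k/ deletes. /ainneakkigoetv/ → aineakigoetv.
Rule 4 (final cluster simplification): /v/ is the second consonant of a word-final cluster /tv/, so it deletes. /aineakigoetv/ → aineakigoet.

aineakigoet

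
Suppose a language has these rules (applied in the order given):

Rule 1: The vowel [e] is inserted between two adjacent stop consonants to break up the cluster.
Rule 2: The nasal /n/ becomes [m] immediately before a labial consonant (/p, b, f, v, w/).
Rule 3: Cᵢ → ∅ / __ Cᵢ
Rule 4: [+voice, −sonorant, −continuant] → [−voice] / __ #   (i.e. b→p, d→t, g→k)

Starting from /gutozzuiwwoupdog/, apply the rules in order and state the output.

Rule 1 (stop-cluster e-epenthesis): /p/ and /d/ form a stop–stop cluster, so [e] is inserted between them. /gutozzuiwwoupdog/ → gutozzuiwwoupedog.
Rule 2 (nasal place assimilation): no segment meets the environment; /gutozzuiwwoupedog/ is unchanged.
Rule 3 (degemination): /zz/ is a geminate; the first /z/ deletes. /ww/ is a geminate; the first /w/ deletes. /gutozzuiwwoupedog/ → gutozuiwoupedog.
Rule 4 (final devoicing): /g/ is a voiced stop in word-final position, so it devoices to [k]. /gutozuiwoupedog/ → gutozuiwoupedok.

gutozuiwoupedok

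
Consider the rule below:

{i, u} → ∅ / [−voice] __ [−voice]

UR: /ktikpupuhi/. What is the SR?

ktkpphi

/i/ is a high vowel flanked by voiceless consonants /t/ and /k/, so it deletes.
/u/ is a high vowel flanked by voiceless consonants /p/ and /p/, so it deletes.
/u/ is a high vowel flanked by voiceless consonants /p/ and /h/, so it deletes.
Surface form: [ktkpphi].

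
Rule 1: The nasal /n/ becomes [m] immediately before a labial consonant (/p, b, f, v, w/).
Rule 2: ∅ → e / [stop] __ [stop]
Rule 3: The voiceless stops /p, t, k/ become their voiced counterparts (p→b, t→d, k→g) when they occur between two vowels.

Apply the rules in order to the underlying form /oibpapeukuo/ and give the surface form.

Rule 1 (nasal place assimilation): no segment meets the environment; /oibpapeukuo/ is unchanged.
Rule 2 (stop-cluster e-epenthesis): /b/ and /p/ form a stop–stop cluster, so [e] is inserted between them. /oibpapeukuo/ → oibepapeukuo.
Rule 3 (intervocalic voicing): /p/ is a voiceless stop between vowels /e/ and /a/, so it voices to [b]. /p/ is a voiceless stop between vowels /a/ and /e/, so it voices to [b]. /k/ is a voiceless stop between vowels /u/ and /u/, so it voices to [g]. /oibepapeukuo/ → oibebabeuguo.

oibebabeuguo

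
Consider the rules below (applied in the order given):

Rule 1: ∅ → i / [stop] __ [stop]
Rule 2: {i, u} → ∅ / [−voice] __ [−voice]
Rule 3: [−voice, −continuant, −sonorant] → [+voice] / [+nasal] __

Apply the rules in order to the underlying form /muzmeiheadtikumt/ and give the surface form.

Rule 1 (stop-cluster i-epenthesis): /d/ and /t/ form a stop–stop cluster, so [i] is inserted between them. /muzmeiheadtikumt/ → muzmeiheaditikumt.
Rule 2 (high vowel syncope): /i/ is a high vowel flanked by voiceless consonants /t/ and /k/, so it deletes. /muzmeiheaditikumt/ → muzmeiheaditkumt.
Rule 3 (post-nasal voicing): /t/ is a voiceless stop immediately after the nasal /m/, so it voices to [d]. /muzmeiheaditkumt/ → muzmeiheaditkumd.

muzmeiheaditkumd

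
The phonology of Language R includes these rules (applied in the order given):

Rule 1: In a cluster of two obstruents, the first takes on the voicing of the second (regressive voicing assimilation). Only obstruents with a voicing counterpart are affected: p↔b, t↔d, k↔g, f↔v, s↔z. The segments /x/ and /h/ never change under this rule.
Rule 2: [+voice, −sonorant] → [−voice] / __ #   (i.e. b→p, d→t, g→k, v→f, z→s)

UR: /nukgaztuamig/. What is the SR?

nuggastuamik

Rule 1 (regressive voicing assimilation): /k/ precedes the voiced obstruent /g/, so it voices to [g] by assimilation. /z/ precedes the voiceless obstruent /t/, so it devoices to [s] by assimilation. /nukgaztuamig/ → nuggastuamig.
Rule 2 (final devoicing): /g/ is a voiced obstruent in word-final position, so it devoices to [k]. /nuggastuamig/ → nuggastuamik.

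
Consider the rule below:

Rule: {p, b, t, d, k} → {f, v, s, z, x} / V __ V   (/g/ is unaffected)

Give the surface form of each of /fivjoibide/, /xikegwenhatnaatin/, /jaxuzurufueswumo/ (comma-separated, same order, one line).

/fivjoibide/: /b/ is a stop between vowels /i/ and /i/, so it spirantizes to the fricative [v]. /d/ is a stop between vowels /i/ and /e/, so it spirantizes to the fricative [z]. → [fivjoivize].
/xikegwenhatnaatin/: /k/ is a stop between vowels /i/ and /e/, so it spirantizes to the fricative [x]. /t/ is a stop between vowels /a/ and /i/, so it spirantizes to the fricative [s]. → [xixegwenhatnaasin].
/jaxuzurufueswumo/: the rule's environment is not met; surfaces unchanged as [jaxuzurufueswumo].

fivjoivize, xixegwenhatnaasin, jaxuzurufueswumo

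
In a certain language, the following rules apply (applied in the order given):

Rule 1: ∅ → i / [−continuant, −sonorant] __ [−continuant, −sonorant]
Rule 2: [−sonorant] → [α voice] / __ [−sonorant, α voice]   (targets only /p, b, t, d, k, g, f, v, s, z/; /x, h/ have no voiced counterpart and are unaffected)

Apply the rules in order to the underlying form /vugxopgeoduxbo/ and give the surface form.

vukxopigeoduxbo

Rule 1 (stop-cluster i-epenthesis): /p/ and /g/ form a stop–stop cluster, so [i] is inserted between them. /vugxopgeoduxbo/ → vugxopigeoduxbo.
Rule 2 (regressive voicing assimilation): /g/ precedes the voiceless obstruent /x/, so it devoices to [k] by assimilation. /vugxopigeoduxbo/ → vukxopigeoduxbo.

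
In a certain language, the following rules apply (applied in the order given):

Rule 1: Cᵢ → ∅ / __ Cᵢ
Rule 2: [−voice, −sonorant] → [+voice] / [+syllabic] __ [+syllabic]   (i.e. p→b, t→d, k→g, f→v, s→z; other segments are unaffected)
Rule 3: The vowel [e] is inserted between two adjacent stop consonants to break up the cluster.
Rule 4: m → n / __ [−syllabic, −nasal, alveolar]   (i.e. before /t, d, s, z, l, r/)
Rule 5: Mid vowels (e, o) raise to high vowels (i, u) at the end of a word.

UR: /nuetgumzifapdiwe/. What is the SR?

Rule 1 (degemination): no segment meets the environment; /nuetgumzifapdiwe/ is unchanged.
Rule 2 (intervocalic voicing): /f/ is a voiceless obstruent between vowels /i/ and /a/, so it voices to [v]. /nuetgumzifapdiwe/ → nuetgumzivapdiwe.
Rule 3 (stop-cluster e-epenthesis): /t/ and /g/ form a stop–stop cluster, so [e] is inserted between them. /p/ and /d/ form a stop–stop cluster, so [e] is inserted between them. /nuetgumzivapdiwe/ → nuetegumzivapediwe.
Rule 4 (nasal place assimilation): /m/ precedes the alveolar consonant /z/, so it assimilates in place to [n]. /nuetegumzivapediwe/ → nuetegunzivapediwe.
Rule 5 (final vowel raising): /e/ is a mid vowel in word-final position, so it raises to [i]. /nuetegunzivapediwe/ → nuetegunzivapediwi.

nuetegunzivapediwi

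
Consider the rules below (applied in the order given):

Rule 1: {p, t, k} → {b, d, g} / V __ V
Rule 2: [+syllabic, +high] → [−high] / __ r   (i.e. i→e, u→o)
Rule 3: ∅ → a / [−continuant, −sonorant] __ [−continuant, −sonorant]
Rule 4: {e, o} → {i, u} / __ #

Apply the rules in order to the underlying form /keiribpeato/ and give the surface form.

Rule 1 (intervocalic voicing): /t/ is a voiceless stop between vowels /a/ and /o/, so it voices to [d]. /keiribpeato/ → keiribpeado.
Rule 2 (pre-rhotic lowering): /i/ is a high vowel immediately before /r/, so it lowers to [e]. /keiribpeado/ → keeribpeado.
Rule 3 (stop-cluster a-epenthesis): /b/ and /p/ form a stop–stop cluster, so [a] is inserted between them. /keeribpeado/ → keeribapeado.
Rule 4 (final vowel raising): /o/ is a mid vowel in word-final position, so it raises to [u]. /keeribapeado/ → keeribapeadu.

keeribapeadu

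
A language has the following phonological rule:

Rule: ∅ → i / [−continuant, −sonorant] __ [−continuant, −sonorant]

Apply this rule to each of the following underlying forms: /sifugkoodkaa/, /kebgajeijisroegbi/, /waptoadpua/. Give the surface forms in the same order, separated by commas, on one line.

sifugikoodikaa, kebigajeijisroegibi, wapitoadipua

/sifugkoodkaa/: /g/ and /k/ form a stop–stop cluster, so [i] is inserted between them. /d/ and /k/ form a stop–stop cluster, so [i] is inserted between them. → [sifugikoodikaa].
/kebgajeijisroegbi/: /b/ and /g/ form a stop–stop cluster, so [i] is inserted between them. /g/ and /b/ form a stop–stop cluster, so [i] is inserted between them. → [kebigajeijisroegibi].
/waptoadpua/: /p/ and /t/ form a stop–stop cluster, so [i] is inserted between them. /d/ and /p/ form a stop–stop cluster, so [i] is inserted between them. → [wapitoadipua].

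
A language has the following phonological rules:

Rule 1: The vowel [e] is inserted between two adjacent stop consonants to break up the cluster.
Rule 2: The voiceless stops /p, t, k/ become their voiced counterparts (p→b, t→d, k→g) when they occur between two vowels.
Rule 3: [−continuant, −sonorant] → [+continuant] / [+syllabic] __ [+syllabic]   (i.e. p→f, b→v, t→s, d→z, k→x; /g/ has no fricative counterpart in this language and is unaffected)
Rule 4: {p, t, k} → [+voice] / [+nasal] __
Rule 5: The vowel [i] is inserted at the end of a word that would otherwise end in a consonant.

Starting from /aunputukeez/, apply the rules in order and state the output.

aunbuzugeezi

Rule 1 (stop-cluster e-epenthesis): no segment meets the environment; /aunputukeez/ is unchanged.
Rule 2 (intervocalic voicing): /t/ is a voiceless stop between vowels /u/ and /u/, so it voices to [d]. /k/ is a voiceless stop between vowels /u/ and /e/, so it voices to [g]. /aunputukeez/ → aunpudugeez.
Rule 3 (intervocalic spirantization): /d/ is a stop between vowels /u/ and /u/, so it spirantizes to the fricative [z]. /aunpudugeez/ → aunpuzugeez.
Rule 4 (post-nasal voicing): /p/ is a voiceless stop immediately after the nasal /n/, so it voices to [b]. /aunpuzugeez/ → aunbuzugeez.
Rule 5 (final i-epenthesis): the form ends in the consonant /z/, so [i] is inserted word-finally. /aunbuzugeez/ → aunbuzugeezi.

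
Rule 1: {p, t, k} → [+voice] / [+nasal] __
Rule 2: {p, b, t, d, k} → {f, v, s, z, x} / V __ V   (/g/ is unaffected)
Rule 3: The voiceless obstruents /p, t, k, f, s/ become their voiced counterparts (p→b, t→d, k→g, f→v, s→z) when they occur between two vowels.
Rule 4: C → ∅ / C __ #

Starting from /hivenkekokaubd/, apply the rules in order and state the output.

hivengexoxaub

Rule 1 (post-nasal voicing): /k/ is a voiceless stop immediately after the nasal /n/, so it voices to [g]. /hivenkekokaubd/ → hivengekokaubd.
Rule 2 (intervocalic spirantization): /k/ is a stop between vowels /e/ and /o/, so it spirantizes to the fricative [x]. /k/ is a stop between vowels /o/ and /a/, so it spirantizes to the fricative [x]. /hivengekokaubd/ → hivengexoxaubd.
Rule 3 (intervocalic voicing): no segment meets the environment; /hivengexoxaubd/ is unchanged.
Rule 4 (final cluster simplification): /d/ is the second consonant of a word-final cluster /bd/, so it deletes. /hivengexoxaubd/ → hivengexoxaub.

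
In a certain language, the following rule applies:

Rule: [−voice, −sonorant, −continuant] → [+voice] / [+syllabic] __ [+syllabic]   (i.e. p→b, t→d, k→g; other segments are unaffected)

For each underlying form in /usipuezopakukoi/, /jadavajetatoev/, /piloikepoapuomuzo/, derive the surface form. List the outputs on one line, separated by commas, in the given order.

usibuezobagugoi, jadavajedadoev, piloigeboabuomuzo

/usipuezopakukoi/: /p/ is a voiceless stop between vowels /i/ and /u/, so it voices to [b]. /p/ is a voiceless stop between vowels /o/ and /a/, so it voices to [b]. /k/ is a voiceless stop between vowels /a/ and /u/, so it voices to [g]. /k/ is a voiceless stop between vowels /u/ and /o/, so it voices to [g]. → [usibuezobagugoi].
/jadavajetatoev/: /t/ is a voiceless stop between vowels /e/ and /a/, so it voices to [d]. /t/ is a voiceless stop between vowels /a/ and /o/, so it voices to [d]. → [jadavajedadoev].
/piloikepoapuomuzo/: /k/ is a voiceless stop between vowels /i/ and /e/, so it voices to [g]. /p/ is a voiceless stop between vowels /e/ and /o/, so it voices to [b]. /p/ is a voiceless stop between vowels /a/ and /u/, so it voices to [b]. → [piloigeboabuomuzo].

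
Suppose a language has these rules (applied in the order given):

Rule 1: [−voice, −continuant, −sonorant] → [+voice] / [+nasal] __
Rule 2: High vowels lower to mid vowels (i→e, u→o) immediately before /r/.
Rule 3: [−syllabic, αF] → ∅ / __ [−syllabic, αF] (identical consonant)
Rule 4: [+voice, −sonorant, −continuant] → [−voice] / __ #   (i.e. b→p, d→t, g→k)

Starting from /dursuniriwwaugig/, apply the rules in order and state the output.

Rule 1 (post-nasal voicing): no segment meets the environment; /dursuniriwwaugig/ is unchanged.
Rule 2 (pre-rhotic lowering): /u/ is a high vowel immediately before /r/, so it lowers to [o]. /i/ is a high vowel immediately before /r/, so it lowers to [e]. /dursuniriwwaugig/ → dorsuneriwwaugig.
Rule 3 (degemination): /ww/ is a geminate; the first /w/ deletes. /dorsuneriwwaugig/ → dorsuneriwaugig.
Rule 4 (final devoicing): /g/ is a voiced stop in word-final position, so it devoices to [k]. /dorsuneriwaugig/ → dorsuneriwaugik.

dorsuneriwaugik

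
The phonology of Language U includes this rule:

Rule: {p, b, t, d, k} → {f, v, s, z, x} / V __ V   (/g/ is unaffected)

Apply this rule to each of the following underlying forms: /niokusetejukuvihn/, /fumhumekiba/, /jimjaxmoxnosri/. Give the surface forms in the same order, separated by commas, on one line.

/niokusetejukuvihn/: /k/ is a stop between vowels /o/ and /u/, so it spirantizes to the fricative [x]. /t/ is a stop between vowels /e/ and /e/, so it spirantizes to the fricative [s]. /k/ is a stop between vowels /u/ and /u/, so it spirantizes to the fricative [x]. → [nioxusesejuxuvihn].
/fumhumekiba/: /k/ is a stop between vowels /e/ and /i/, so it spirantizes to the fricative [x]. /b/ is a stop between vowels /i/ and /a/, so it spirantizes to the fricative [v]. → [fumhumexiva].
/jimjaxmoxnosri/: the rule's environment is not met; surfaces unchanged as [jimjaxmoxnosri].

nioxusesejuxuvihn, fumhumexiva, jimjaxmoxnosri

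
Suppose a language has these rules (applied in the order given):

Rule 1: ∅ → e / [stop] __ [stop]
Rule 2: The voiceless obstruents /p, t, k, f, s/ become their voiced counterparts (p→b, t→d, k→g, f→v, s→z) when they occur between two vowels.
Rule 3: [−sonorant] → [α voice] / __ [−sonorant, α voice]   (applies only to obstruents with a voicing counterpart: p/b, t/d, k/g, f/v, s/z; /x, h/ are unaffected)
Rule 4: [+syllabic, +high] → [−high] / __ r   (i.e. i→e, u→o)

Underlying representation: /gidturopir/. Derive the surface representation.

Rule 1 (stop-cluster e-epenthesis): /d/ and /t/ form a stop–stop cluster, so [e] is inserted between them. /gidturopir/ → gideturopir.
Rule 2 (intervocalic voicing): /t/ is a voiceless obstruent between vowels /e/ and /u/, so it voices to [d]. /p/ is a voiceless obstruent between vowels /o/ and /i/, so it voices to [b]. /gideturopir/ → gidedurobir.
Rule 3 (regressive voicing assimilation): no segment meets the environment; /gidedurobir/ is unchanged.
Rule 4 (pre-rhotic lowering): /u/ is a high vowel immediately before /r/, so it lowers to [o]. /i/ is a high vowel immediately before /r/, so it lowers to [e]. /gidedurobir/ → gidedorober.

gidedorober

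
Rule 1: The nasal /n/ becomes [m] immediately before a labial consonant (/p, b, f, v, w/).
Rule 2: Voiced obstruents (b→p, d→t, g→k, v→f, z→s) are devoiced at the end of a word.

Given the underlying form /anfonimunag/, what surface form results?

Rule 1 (nasal place assimilation): /n/ precedes the labial consonant /f/, so it assimilates in place to [m]. /anfonimunag/ → amfonimunag.
Rule 2 (final devoicing): /g/ is a voiced obstruent in word-final position, so it devoices to [k]. /amfonimunag/ → amfonimunak.

amfonimunak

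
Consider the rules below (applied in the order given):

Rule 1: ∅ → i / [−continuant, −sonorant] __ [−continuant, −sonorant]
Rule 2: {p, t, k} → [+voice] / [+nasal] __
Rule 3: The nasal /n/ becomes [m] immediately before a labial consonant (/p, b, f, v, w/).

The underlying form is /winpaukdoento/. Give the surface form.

Rule 1 (stop-cluster i-epenthesis): /k/ and /d/ form a stop–stop cluster, so [i] is inserted between them. /winpaukdoento/ → winpaukidoento.
Rule 2 (post-nasal voicing): /p/ is a voiceless stop immediately after the nasal /n/, so it voices to [b]. /t/ is a voiceless stop immediately after the nasal /n/, so it voices to [d]. /winpaukidoento/ → winbaukidoendo.
Rule 3 (nasal place assimilation): /n/ precedes the labial consonant /b/, so it assimilates in place to [m]. /winbaukidoendo/ → wimbaukidoendo.

wimbaukidoendo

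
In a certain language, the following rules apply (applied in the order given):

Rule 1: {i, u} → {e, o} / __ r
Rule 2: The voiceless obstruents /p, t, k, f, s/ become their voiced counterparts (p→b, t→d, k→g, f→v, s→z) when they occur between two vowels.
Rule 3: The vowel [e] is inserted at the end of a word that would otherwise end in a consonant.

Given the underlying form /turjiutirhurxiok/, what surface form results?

Rule 1 (pre-rhotic lowering): /u/ is a high vowel immediately before /r/, so it lowers to [o]. /i/ is a high vowel immediately before /r/, so it lowers to [e]. /u/ is a high vowel immediately before /r/, so it lowers to [o]. /turjiutirhurxiok/ → torjiuterhorxiok.
Rule 2 (intervocalic voicing): /t/ is a voiceless obstruent between vowels /u/ and /e/, so it voices to [d]. /torjiuterhorxiok/ → torjiuderhorxiok.
Rule 3 (final e-epenthesis): the form ends in the consonant /k/, so [e] is inserted word-finally. /torjiuderhorxiok/ → torjiuderhorxioke.

torjiuderhorxioke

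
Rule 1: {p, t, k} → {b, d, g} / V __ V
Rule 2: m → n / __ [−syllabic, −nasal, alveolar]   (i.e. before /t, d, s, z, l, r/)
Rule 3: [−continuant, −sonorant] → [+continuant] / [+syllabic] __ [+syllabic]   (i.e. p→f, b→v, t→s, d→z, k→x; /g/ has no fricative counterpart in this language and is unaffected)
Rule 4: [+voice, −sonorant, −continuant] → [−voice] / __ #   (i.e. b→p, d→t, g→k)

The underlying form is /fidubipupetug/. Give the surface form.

Rule 1 (intervocalic voicing): /p/ is a voiceless stop between vowels /i/ and /u/, so it voices to [b]. /p/ is a voiceless stop between vowels /u/ and /e/, so it voices to [b]. /t/ is a voiceless stop between vowels /e/ and /u/, so it voices to [d]. /fidubipupetug/ → fidubibubedug.
Rule 2 (nasal place assimilation): no segment meets the environment; /fidubibubedug/ is unchanged.
Rule 3 (intervocalic spirantization): /d/ is a stop between vowels /i/ and /u/, so it spirantizes to the fricative [z]. /b/ is a stop between vowels /u/ and /i/, so it spirantizes to the fricative [v]. /b/ is a stop between vowels /i/ and /u/, so it spirantizes to the fricative [v]. /b/ is a stop between vowels /u/ and /e/, so it spirantizes to the fricative [v]. /d/ is a stop between vowels /e/ and /u/, so it spirantizes to the fricative [z]. /fidubibubedug/ → fizuvivuvezug.
Rule 4 (final devoicing): /g/ is a voiced stop in word-final position, so it devoices to [k]. /fizuvivuvezug/ → fizuvivuvezuk.

fizuvivuvezuk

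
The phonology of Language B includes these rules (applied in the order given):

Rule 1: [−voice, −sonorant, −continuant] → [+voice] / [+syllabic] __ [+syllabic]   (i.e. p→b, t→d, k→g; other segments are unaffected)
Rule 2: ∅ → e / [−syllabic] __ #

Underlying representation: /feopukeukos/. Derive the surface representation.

Rule 1 (intervocalic voicing): /p/ is a voiceless stop between vowels /o/ and /u/, so it voices to [b]. /k/ is a voiceless stop between vowels /u/ and /e/, so it voices to [g]. /k/ is a voiceless stop between vowels /u/ and /o/, so it voices to [g]. /feopukeukos/ → feobugeugos.
Rule 2 (final e-epenthesis): the form ends in the consonant /s/, so [e] is inserted word-finally. /feobugeugos/ → feobugeugose.

feobugeugose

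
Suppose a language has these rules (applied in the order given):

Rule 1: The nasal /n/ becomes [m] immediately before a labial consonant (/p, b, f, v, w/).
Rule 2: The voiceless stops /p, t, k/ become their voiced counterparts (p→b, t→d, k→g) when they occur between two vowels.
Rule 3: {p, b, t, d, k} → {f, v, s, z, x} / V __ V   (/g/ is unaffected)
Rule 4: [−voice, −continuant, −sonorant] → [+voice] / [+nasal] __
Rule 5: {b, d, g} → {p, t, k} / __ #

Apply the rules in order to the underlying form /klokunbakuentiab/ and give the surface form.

Rule 1 (nasal place assimilation): /n/ precedes the labial consonant /b/, so it assimilates in place to [m]. /klokunbakuentiab/ → klokumbakuentiab.
Rule 2 (intervocalic voicing): /k/ is a voiceless stop between vowels /o/ and /u/, so it voices to [g]. /k/ is a voiceless stop between vowels /a/ and /u/, so it voices to [g]. /klokumbakuentiab/ → klogumbaguentiab.
Rule 3 (intervocalic spirantization): no segment meets the environment; /klogumbaguentiab/ is unchanged.
Rule 4 (post-nasal voicing): /t/ is a voiceless stop immediately after the nasal /n/, so it voices to [d]. /klogumbaguentiab/ → klogumbaguendiab.
Rule 5 (final devoicing): /b/ is a voiced stop in word-final position, so it devoices to [p]. /klogumbaguendiab/ → klogumbaguendiap.

klogumbaguendiap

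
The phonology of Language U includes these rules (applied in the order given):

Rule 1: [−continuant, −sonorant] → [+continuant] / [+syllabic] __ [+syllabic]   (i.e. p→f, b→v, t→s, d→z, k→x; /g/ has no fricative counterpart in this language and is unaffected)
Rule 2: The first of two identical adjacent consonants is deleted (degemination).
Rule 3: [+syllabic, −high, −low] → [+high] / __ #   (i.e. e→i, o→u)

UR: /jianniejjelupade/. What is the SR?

jianiejelufazi

Rule 1 (intervocalic spirantization): /p/ is a stop between vowels /u/ and /a/, so it spirantizes to the fricative [f]. /d/ is a stop between vowels /a/ and /e/, so it spirantizes to the fricative [z]. /jianniejjelupade/ → jianniejjelufaze.
Rule 2 (degemination): /nn/ is a geminate; the first /n/ deletes. /jj/ is a geminate; the first /j/ deletes. /jianniejjelufaze/ → jianiejelufaze.
Rule 3 (final vowel raising): /e/ is a mid vowel in word-final position, so it raises to [i]. /jianiejelufaze/ → jianiejelufazi.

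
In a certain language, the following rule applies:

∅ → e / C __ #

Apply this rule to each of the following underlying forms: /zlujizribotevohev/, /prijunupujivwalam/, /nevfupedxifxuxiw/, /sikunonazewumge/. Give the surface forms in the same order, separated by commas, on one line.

/zlujizribotevohev/: the form ends in the consonant /v/, so [e] is inserted word-finally. → [zlujizribotevoheve].
/prijunupujivwalam/: the form ends in the consonant /m/, so [e] is inserted word-finally. → [prijunupujivwalame].
/nevfupedxifxuxiw/: the form ends in the consonant /w/, so [e] is inserted word-finally. → [nevfupedxifxuxiwe].
/sikunonazewumge/: the rule's environment is not met; surfaces unchanged as [sikunonazewumge].

zlujizribotevoheve, prijunupujivwalame, nevfupedxifxuxiwe, sikunonazewumge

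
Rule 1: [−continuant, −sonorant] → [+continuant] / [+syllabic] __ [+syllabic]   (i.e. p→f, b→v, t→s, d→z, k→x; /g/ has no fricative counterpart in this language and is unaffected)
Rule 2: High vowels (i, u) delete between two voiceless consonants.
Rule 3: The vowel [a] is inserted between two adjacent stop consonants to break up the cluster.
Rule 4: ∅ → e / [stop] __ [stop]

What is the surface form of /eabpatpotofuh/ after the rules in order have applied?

Rule 1 (intervocalic spirantization): /t/ is a stop between vowels /o/ and /o/, so it spirantizes to the fricative [s]. /eabpatpotofuh/ → eabpatposofuh.
Rule 2 (high vowel syncope): /u/ is a high vowel flanked by voiceless consonants /f/ and /h/, so it deletes. /eabpatposofuh/ → eabpatposofh.
Rule 3 (stop-cluster a-epenthesis): /b/ and /p/ form a stop–stop cluster, so [a] is inserted between them. /t/ and /p/ form a stop–stop cluster, so [a] is inserted between them. /eabpatposofh/ → eabapataposofh.
Rule 4 (stop-cluster e-epenthesis): no segment meets the environment; /eabapataposofh/ is unchanged.

eabapataposofh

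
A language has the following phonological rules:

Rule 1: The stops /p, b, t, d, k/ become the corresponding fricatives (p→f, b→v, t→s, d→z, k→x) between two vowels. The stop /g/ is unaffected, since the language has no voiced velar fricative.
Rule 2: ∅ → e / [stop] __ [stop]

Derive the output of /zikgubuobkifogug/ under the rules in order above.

zikeguvuobekifogug

Rule 1 (intervocalic spirantization): /b/ is a stop between vowels /u/ and /u/, so it spirantizes to the fricative [v]. /zikgubuobkifogug/ → zikguvuobkifogug.
Rule 2 (stop-cluster e-epenthesis): /k/ and /g/ form a stop–stop cluster, so [e] is inserted between them. /b/ and /k/ form a stop–stop cluster, so [e] is inserted between them. /zikguvuobkifogug/ → zikeguvuobekifogug.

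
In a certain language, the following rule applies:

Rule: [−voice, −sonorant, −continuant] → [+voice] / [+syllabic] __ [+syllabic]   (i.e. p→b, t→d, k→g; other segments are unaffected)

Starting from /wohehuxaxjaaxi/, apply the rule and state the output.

wohehuxaxjaaxi

No segment of /wohehuxaxjaaxi/ meets the structural description of the rule, so the form surfaces unchanged.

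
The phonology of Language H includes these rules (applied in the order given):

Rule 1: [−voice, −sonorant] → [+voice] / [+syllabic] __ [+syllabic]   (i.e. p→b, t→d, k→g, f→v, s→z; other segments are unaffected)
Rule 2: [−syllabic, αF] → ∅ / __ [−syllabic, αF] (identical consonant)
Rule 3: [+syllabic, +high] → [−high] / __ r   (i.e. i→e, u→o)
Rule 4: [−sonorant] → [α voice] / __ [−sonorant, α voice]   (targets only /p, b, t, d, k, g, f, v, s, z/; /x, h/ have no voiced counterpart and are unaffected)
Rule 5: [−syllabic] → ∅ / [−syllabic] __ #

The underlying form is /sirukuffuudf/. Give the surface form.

serugufuut

Rule 1 (intervocalic voicing): /k/ is a voiceless obstruent between vowels /u/ and /u/, so it voices to [g]. /sirukuffuudf/ → siruguffuudf.
Rule 2 (degemination): /ff/ is a geminate; the first /f/ deletes. /siruguffuudf/ → sirugufuudf.
Rule 3 (pre-rhotic lowering): /i/ is a high vowel immediately before /r/, so it lowers to [e]. /sirugufuudf/ → serugufuudf.
Rule 4 (regressive voicing assimilation): /d/ precedes the voiceless obstruent /f/, so it devoices to [t] by assimilation. /serugufuudf/ → serugufuutf.
Rule 5 (final cluster simplification): /f/ is the second consonant of a word-final cluster /tf/, so it deletes. /serugufuutf/ → serugufuut.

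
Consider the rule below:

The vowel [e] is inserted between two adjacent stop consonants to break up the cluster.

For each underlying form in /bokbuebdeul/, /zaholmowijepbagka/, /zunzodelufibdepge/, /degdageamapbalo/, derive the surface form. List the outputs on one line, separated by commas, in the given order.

bokebuebedeul, zaholmowijepebageka, zunzodelufibedepege, degedageamapebalo

/bokbuebdeul/: /k/ and /b/ form a stop–stop cluster, so [e] is inserted between them. /b/ and /d/ form a stop–stop cluster, so [e] is inserted between them. → [bokebuebedeul].
/zaholmowijepbagka/: /p/ and /b/ form a stop–stop cluster, so [e] is inserted between them. /g/ and /k/ form a stop–stop cluster, so [e] is inserted between them. → [zaholmowijepebageka].
/zunzodelufibdepge/: /b/ and /d/ form a stop–stop cluster, so [e] is inserted between them. /p/ and /g/ form a stop–stop cluster, so [e] is inserted between them. → [zunzodelufibedepege].
/degdageamapbalo/: /g/ and /d/ form a stop–stop cluster, so [e] is inserted between them. /p/ and /b/ form a stop–stop cluster, so [e] is inserted between them. → [degedageamapebalo].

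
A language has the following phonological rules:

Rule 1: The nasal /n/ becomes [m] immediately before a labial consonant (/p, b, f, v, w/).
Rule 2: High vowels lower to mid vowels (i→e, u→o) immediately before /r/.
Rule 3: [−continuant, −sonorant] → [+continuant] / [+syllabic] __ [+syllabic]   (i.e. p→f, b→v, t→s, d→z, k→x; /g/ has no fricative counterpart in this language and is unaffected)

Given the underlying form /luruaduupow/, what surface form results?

Rule 1 (nasal place assimilation): no segment meets the environment; /luruaduupow/ is unchanged.
Rule 2 (pre-rhotic lowering): /u/ is a high vowel immediately before /r/, so it lowers to [o]. /luruaduupow/ → loruaduupow.
Rule 3 (intervocalic spirantization): /d/ is a stop between vowels /a/ and /u/, so it spirantizes to the fricative [z]. /p/ is a stop between vowels /u/ and /o/, so it spirantizes to the fricative [f]. /loruaduupow/ → loruazuufow.

loruazuufow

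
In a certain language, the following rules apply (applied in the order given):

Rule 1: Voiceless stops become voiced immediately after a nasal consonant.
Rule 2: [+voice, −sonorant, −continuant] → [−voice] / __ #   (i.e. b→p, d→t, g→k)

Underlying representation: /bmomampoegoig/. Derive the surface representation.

Rule 1 (post-nasal voicing): /p/ is a voiceless stop immediately after the nasal /m/, so it voices to [b]. /bmomampoegoig/ → bmomamboegoig.
Rule 2 (final devoicing): /g/ is a voiced stop in word-final position, so it devoices to [k]. /bmomamboegoig/ → bmomamboegoik.

bmomamboegoik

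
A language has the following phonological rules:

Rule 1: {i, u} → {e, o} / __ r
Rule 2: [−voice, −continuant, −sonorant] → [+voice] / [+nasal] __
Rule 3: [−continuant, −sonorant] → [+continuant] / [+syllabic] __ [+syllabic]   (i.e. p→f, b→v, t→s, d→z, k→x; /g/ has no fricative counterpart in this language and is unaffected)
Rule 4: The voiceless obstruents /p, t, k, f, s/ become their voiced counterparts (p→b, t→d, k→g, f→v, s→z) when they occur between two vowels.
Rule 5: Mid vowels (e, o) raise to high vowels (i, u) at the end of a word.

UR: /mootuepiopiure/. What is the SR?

Rule 1 (pre-rhotic lowering): /u/ is a high vowel immediately before /r/, so it lowers to [o]. /mootuepiopiure/ → mootuepiopiore.
Rule 2 (post-nasal voicing): no segment meets the environment; /mootuepiopiore/ is unchanged.
Rule 3 (intervocalic spirantization): /t/ is a stop between vowels /o/ and /u/, so it spirantizes to the fricative [s]. /p/ is a stop between vowels /e/ and /i/, so it spirantizes to the fricative [f]. /p/ is a stop between vowels /o/ and /i/, so it spirantizes to the fricative [f]. /mootuepiopiore/ → moosuefiofiore.
Rule 4 (intervocalic voicing): /s/ is a voiceless obstruent between vowels /o/ and /u/, so it voices to [z]. /f/ is a voiceless obstruent between vowels /e/ and /i/, so it voices to [v]. /f/ is a voiceless obstruent between vowels /o/ and /i/, so it voices to [v]. /moosuefiofiore/ → moozuevioviore.
Rule 5 (final vowel raising): /e/ is a mid vowel in word-final position, so it raises to [i]. /moozuevioviore/ → moozuevioviori.

moozuevioviori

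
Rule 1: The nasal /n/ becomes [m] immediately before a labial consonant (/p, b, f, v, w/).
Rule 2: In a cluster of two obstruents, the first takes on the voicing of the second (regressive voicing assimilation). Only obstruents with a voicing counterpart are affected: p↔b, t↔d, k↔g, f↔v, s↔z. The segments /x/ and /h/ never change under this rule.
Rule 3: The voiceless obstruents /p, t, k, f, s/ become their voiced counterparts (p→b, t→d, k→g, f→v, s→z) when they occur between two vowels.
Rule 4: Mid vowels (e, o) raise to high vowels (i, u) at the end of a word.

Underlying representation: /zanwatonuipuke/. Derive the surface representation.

zamwadonuibugi

Rule 1 (nasal place assimilation): /n/ precedes the labial consonant /w/, so it assimilates in place to [m]. /zanwatonuipuke/ → zamwatonuipuke.
Rule 2 (regressive voicing assimilation): no segment meets the environment; /zamwatonuipuke/ is unchanged.
Rule 3 (intervocalic voicing): /t/ is a voiceless obstruent between vowels /a/ and /o/, so it voices to [d]. /p/ is a voiceless obstruent between vowels /i/ and /u/, so it voices to [b]. /k/ is a voiceless obstruent between vowels /u/ and /e/, so it voices to [g]. /zamwatonuipuke/ → zamwadonuibuge.
Rule 4 (final vowel raising): /e/ is a mid vowel in word-final position, so it raises to [i]. /zamwadonuibuge/ → zamwadonuibugi.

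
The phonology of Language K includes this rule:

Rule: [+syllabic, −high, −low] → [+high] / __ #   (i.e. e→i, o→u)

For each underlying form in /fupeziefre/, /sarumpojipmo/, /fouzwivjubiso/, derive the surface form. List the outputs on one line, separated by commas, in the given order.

fupeziefri, sarumpojipmu, fouzwivjubisu

/fupeziefre/: /e/ is a mid vowel in word-final position, so it raises to [i]. → [fupeziefri].
/sarumpojipmo/: /o/ is a mid vowel in word-final position, so it raises to [u]. → [sarumpojipmu].
/fouzwivjubiso/: /o/ is a mid vowel in word-final position, so it raises to [u]. → [fouzwivjubisu].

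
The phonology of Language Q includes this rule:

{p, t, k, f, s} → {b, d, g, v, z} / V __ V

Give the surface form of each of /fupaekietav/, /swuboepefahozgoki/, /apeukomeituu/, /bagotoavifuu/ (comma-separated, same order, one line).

/fupaekietav/: /p/ is a voiceless obstruent between vowels /u/ and /a/, so it voices to [b]. /k/ is a voiceless obstruent between vowels /e/ and /i/, so it voices to [g]. /t/ is a voiceless obstruent between vowels /e/ and /a/, so it voices to [d]. → [fubaegiedav].
/swuboepefahozgoki/: /p/ is a voiceless obstruent between vowels /e/ and /e/, so it voices to [b]. /f/ is a voiceless obstruent between vowels /e/ and /a/, so it voices to [v]. /k/ is a voiceless obstruent between vowels /o/ and /i/, so it voices to [g]. → [swuboebevahozgogi].
/apeukomeituu/: /p/ is a voiceless obstruent between vowels /a/ and /e/, so it voices to [b]. /k/ is a voiceless obstruent between vowels /u/ and /o/, so it voices to [g]. /t/ is a voiceless obstruent between vowels /i/ and /u/, so it voices to [d]. → [abeugomeiduu].
/bagotoavifuu/: /t/ is a voiceless obstruent between vowels /o/ and /o/, so it voices to [d]. /f/ is a voiceless obstruent between vowels /i/ and /u/, so it voices to [v]. → [bagodoavivuu].

fubaegiedav, swuboebevahozgogi, abeugomeiduu, bagodoavivuu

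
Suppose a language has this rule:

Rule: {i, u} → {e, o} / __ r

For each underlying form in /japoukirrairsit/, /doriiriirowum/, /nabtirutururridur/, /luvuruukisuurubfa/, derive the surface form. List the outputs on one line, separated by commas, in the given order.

/japoukirrairsit/: /i/ is a high vowel immediately before /r/, so it lowers to [e]. /i/ is a high vowel immediately before /r/, so it lowers to [e]. → [japoukerraersit].
/doriiriirowum/: /i/ is a high vowel immediately before /r/, so it lowers to [e]. /i/ is a high vowel immediately before /r/, so it lowers to [e]. → [dorierierowum].
/nabtirutururridur/: /i/ is a high vowel immediately before /r/, so it lowers to [e]. /u/ is a high vowel immediately before /r/, so it lowers to [o]. /u/ is a high vowel immediately before /r/, so it lowers to [o]. /u/ is a high vowel immediately before /r/, so it lowers to [o]. → [nabterutororridor].
/luvuruukisuurubfa/: /u/ is a high vowel immediately before /r/, so it lowers to [o]. /u/ is a high vowel immediately before /r/, so it lowers to [o]. → [luvoruukisuorubfa].

japoukerraersit, dorierierowum, nabterutororridor, luvoruukisuorubfa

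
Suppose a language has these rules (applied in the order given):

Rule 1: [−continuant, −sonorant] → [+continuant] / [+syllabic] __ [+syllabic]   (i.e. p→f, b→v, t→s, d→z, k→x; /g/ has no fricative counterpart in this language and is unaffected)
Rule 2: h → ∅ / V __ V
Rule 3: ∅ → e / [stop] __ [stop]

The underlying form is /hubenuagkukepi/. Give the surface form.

Rule 1 (intervocalic spirantization): /b/ is a stop between vowels /u/ and /e/, so it spirantizes to the fricative [v]. /k/ is a stop between vowels /u/ and /e/, so it spirantizes to the fricative [x]. /p/ is a stop between vowels /e/ and /i/, so it spirantizes to the fricative [f]. /hubenuagkukepi/ → huvenuagkuxefi.
Rule 2 (intervocalic h-deletion): no segment meets the environment; /huvenuagkuxefi/ is unchanged.
Rule 3 (stop-cluster e-epenthesis): /g/ and /k/ form a stop–stop cluster, so [e] is inserted between them. /huvenuagkuxefi/ → huvenuagekuxefi.

huvenuagekuxefi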